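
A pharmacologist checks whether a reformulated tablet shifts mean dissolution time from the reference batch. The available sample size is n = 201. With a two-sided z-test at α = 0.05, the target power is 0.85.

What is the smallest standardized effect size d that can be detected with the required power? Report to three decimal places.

d ≈ 0.211

Need Φ(δ − 1.960) = 0.85, so δ = 1.960 + 1.036 = 2.996.
(The second rejection-region term Φ(−δ − z_{α/2}) is negligible and dropped.)
δ = d·√n ⇒ d = δ/√n = 2.996/√201 = 0.2113.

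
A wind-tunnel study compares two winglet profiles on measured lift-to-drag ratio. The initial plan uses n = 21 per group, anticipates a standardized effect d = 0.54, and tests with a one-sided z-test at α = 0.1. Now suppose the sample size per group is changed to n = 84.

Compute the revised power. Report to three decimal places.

With n = 84 per group: δ = d·√(n/2) = 0.54 × √(84/2) = 3.4996. Critical value z_{0.1} = 1.282.
Revised power = Φ(δ − 1.282) = Φ(2.218) = 0.9867.

Power ≈ 0.987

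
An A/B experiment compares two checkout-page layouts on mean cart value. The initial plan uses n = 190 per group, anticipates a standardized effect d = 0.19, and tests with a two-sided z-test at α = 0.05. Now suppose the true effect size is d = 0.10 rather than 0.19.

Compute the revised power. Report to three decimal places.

With d = 0.10: δ = d·√(n/2) = 0.10 × √(190/2) = 0.9747. Critical value z_{0.025} = 1.960.
Revised power = Φ(δ − 1.960) + Φ(−δ − 1.960) = Φ(-0.985) + Φ(-2.935) = 0.1622 + 0.0017 = 0.1639.

Power ≈ 0.164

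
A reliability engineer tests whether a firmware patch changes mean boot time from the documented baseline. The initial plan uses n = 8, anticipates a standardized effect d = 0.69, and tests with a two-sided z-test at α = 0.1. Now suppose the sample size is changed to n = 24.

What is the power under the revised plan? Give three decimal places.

With n = 24: δ = d·√n = 0.69 × √24 = 3.3803. Critical value z_{0.05} = 1.645.
Revised power = Φ(δ − 1.645) + Φ(−δ − 1.645) = Φ(1.735) + Φ(-5.025) = 0.9587 + 0.0000 = 0.9587.

Power ≈ 0.959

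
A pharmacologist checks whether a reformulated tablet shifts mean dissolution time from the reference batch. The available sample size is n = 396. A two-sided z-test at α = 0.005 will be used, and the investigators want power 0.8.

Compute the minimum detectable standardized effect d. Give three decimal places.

d ≈ 0.183

Required noncentrality: δ = z_{0.0025} + z_{0.20} = 2.807 + 0.842 = 3.649.
(Lower-tail contribution to power is negligible for δ > 0.)
δ = d·√n ⇒ d = δ/√n = 3.649/√396 = 0.1834.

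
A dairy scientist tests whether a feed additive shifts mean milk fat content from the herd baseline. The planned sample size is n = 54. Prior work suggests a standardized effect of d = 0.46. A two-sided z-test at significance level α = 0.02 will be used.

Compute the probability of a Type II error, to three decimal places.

β ≈ 0.146

Noncentrality parameter: δ = d·√n = 0.46 × √54 = 3.3803
Two-sided α = 0.02 → critical value z_{0.01} = 2.326.
Power = Φ(δ − 2.326) + Φ(−δ − 2.326) = Φ(1.054) + Φ(-5.707) = 0.8540 + 0.0000 = 0.8540.
Type II error: β = 1 − power = 1 − 0.8540 = 0.1460.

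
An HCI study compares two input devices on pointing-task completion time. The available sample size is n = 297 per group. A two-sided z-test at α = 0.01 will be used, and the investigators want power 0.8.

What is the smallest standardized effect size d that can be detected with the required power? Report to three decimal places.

d ≈ 0.280

Required noncentrality: δ = z_{0.005} + z_{0.20} = 2.576 + 0.842 = 3.417.
(Lower-tail contribution to power is negligible for δ > 0.)
δ = d·√(n/2) ⇒ d = δ/√(n/2) = 3.417/√(297/2) = 0.2804.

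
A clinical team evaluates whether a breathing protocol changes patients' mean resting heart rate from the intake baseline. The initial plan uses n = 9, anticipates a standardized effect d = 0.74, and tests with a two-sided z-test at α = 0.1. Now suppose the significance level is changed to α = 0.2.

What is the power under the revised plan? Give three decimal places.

δ = d·√n = 0.74 × √9 = 2.2200 (unchanged). New critical value: z_{0.1} = 1.282.
Revised power = Φ(δ − 1.282) + Φ(−δ − 1.282) = Φ(0.938) + Φ(-3.502) = 0.8260 + 0.0002 = 0.8262.

Power ≈ 0.826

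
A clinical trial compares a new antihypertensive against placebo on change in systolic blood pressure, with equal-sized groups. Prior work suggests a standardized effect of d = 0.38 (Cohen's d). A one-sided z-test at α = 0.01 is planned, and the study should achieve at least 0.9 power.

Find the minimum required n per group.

For power 0.9 need Φ(δ − z_{0.01}) = 0.9, so δ = z_{0.01} + z_{0.10} = 2.326 + 1.282 = 3.608.
δ = d·√(n/2) ⇒ n = 2(δ/d)² = 2 × (3.608 / 0.38)² = 180.29.
Round up to the next whole unit.

n = 181 per group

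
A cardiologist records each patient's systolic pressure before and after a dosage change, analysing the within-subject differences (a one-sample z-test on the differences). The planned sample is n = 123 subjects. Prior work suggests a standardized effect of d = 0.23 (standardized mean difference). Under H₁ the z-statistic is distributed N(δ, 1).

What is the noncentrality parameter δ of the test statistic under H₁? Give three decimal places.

δ ≈ 2.551

δ = d·√n = 0.23 × √123 = 2.5508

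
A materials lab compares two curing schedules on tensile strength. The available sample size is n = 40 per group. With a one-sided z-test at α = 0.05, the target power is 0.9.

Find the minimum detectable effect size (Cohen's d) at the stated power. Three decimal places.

d ≈ 0.654

Need Φ(δ − 1.645) = 0.9, so δ = 1.645 + 1.282 = 2.926.
δ = d·√(n/2) ⇒ d = δ/√(n/2) = 2.926/√(40/2) = 0.6544.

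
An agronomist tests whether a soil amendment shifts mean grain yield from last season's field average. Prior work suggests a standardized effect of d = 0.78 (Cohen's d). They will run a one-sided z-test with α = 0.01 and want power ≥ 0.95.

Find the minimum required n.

n = 26

Set Φ(δ − 2.326) = 0.95; then δ − 2.326 = Φ⁻¹(0.95) = 1.645, giving δ = 3.971.
δ = d·√n ⇒ n = (δ/d)² = (3.971 / 0.78)² = 25.92.
Round up to the next whole unit.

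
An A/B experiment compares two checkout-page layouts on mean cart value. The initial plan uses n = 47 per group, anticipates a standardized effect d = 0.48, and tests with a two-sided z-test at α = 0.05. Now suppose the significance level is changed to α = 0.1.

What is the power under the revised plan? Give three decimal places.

δ = d·√(n/2) = 0.48 × √(47/2) = 2.3269 (unchanged). New critical value: z_{0.05} = 1.645.
Revised power = Φ(δ − 1.645) + Φ(−δ − 1.645) = Φ(0.682) + Φ(-3.972) = 0.7524 + 0.0000 = 0.7524.

Power ≈ 0.752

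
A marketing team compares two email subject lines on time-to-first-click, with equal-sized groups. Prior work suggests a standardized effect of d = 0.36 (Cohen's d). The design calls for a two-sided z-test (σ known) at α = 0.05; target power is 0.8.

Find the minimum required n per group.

For power 0.8 need Φ(δ − z_{0.025}) = 0.8, so δ = z_{0.025} + z_{0.20} = 1.960 + 0.842 = 2.802.
(The Φ(−δ − z_{α/2}) term is vanishingly small for δ > 0 and is dropped in the standard sample-size formula.)
δ = d·√(n/2) ⇒ n = 2(δ/d)² = 2 × (2.802 / 0.36)² = 121.12.
Rounding up, n = 122 per group.

n = 122 per group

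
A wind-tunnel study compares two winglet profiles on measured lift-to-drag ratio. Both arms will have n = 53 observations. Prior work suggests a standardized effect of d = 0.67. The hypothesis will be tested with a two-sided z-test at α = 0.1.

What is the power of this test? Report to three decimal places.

Power ≈ 0.964

Noncentrality parameter: δ = d·√(n/2) = 0.67 × √(53/2) = 3.4490
Critical value for a two-sided test at α = 0.1: z_{α/2} = 1.645.
Power = Φ(δ − 1.645) + Φ(−δ − 1.645) = Φ(1.804) + Φ(-5.094) = 0.9644 + 0.0000 = 0.9644.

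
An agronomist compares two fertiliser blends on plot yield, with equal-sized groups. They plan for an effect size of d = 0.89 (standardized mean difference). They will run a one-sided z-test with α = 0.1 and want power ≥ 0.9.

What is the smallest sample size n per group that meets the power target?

For power 0.9 need Φ(δ − z_{0.1}) = 0.9, so δ = z_{0.1} + z_{0.10} = 1.282 + 1.282 = 2.563.
δ = d·√(n/2) ⇒ n = 2(δ/d)² = 2 × (2.563 / 0.89)² = 16.59.
Round up to the next whole unit.

n = 17 per group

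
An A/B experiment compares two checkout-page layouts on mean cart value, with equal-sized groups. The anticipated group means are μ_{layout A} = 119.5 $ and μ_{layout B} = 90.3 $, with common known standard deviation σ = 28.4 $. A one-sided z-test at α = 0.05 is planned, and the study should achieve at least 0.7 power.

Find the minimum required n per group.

Standardized effect: d = |μ_{layout A} − μ_{layout B}| / σ = |119.5 − 90.3| / 28.4 = 1.0282
For power 0.7 need Φ(δ − z_{0.05}) = 0.7, so δ = z_{0.05} + z_{0.30} = 1.645 + 0.524 = 2.169.
δ = d·√(n/2) ⇒ n = 2(δ/d)² = 2 × (2.169 / 1.0282)² = 8.90.
Round up to the next whole unit.

n = 9 per group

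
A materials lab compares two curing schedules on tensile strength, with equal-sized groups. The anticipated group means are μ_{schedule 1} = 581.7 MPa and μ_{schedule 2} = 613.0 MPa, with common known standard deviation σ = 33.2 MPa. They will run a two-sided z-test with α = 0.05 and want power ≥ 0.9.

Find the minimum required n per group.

Standardized effect: d = |μ_{schedule 1} − μ_{schedule 2}| / σ = |581.7 − 613.0| / 33.2 = 0.9428
For power 0.9 need Φ(δ − z_{0.025}) = 0.9, so δ = z_{0.025} + z_{0.10} = 1.960 + 1.282 = 3.242.
(The Φ(−δ − z_{α/2}) term is vanishingly small for δ > 0 and is dropped in the standard sample-size formula.)
δ = d·√(n/2) ⇒ n = 2(δ/d)² = 2 × (3.242 / 0.9428)² = 23.64.
Round up to the next whole unit.

n = 24 per group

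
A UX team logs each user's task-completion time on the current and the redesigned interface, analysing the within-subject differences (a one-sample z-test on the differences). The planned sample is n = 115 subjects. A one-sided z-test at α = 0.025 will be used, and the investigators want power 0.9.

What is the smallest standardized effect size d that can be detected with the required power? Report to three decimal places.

Need Φ(δ − 1.960) = 0.9, so δ = 1.960 + 1.282 = 3.242.
δ = d·√n ⇒ d = δ/√n = 3.242/√115 = 0.3023.

d ≈ 0.302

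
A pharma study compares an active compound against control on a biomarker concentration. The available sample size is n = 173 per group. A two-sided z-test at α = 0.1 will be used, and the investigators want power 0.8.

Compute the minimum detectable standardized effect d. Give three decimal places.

Required noncentrality: δ = z_{0.05} + z_{0.20} = 1.645 + 0.842 = 2.486.
(The second rejection-region term Φ(−δ − z_{α/2}) is negligible and dropped.)
δ = d·√(n/2) ⇒ d = δ/√(n/2) = 2.486/√(173/2) = 0.2673.

d ≈ 0.267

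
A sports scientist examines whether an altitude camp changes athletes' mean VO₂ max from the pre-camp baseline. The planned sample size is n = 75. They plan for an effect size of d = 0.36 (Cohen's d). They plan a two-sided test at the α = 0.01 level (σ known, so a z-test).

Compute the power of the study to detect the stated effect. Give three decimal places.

Noncentrality parameter: δ = d·√n = 0.36 × √75 = 3.1177
Two-sided α = 0.01 → critical value z_{0.005} = 2.576.
Power = Φ(δ − 2.576) + Φ(−δ − 2.576) = Φ(0.542) + Φ(-5.694) = 0.7060 + 0.0000 = 0.7060.

Power ≈ 0.706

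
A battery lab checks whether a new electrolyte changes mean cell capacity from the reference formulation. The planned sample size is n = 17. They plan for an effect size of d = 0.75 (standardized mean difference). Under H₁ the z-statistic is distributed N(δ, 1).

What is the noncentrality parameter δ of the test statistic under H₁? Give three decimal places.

δ ≈ 3.092

δ = d·√n = 0.75 × √17 = 3.0923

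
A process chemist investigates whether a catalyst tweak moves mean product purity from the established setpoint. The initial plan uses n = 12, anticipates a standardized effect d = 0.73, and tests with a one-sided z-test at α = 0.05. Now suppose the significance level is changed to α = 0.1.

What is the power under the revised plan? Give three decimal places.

δ = d·√n = 0.73 × √12 = 2.5288 (unchanged). New critical value: z_{0.1} = 1.282.
Revised power = Φ(δ − 1.282) = Φ(1.247) = 0.8938.

Power ≈ 0.894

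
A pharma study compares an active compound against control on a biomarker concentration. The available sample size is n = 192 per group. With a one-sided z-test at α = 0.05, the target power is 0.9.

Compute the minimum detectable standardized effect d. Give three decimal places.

Need Φ(δ − 1.645) = 0.9, so δ = 1.645 + 1.282 = 2.926.
δ = d·√(n/2) ⇒ d = δ/√(n/2) = 2.926/√(192/2) = 0.2987.

d ≈ 0.299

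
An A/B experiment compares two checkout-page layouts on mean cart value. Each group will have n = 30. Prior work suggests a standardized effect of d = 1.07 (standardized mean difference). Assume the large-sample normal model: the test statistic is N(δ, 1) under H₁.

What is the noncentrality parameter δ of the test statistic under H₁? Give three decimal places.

The noncentrality parameter scales effect size by the design's sample-size factor: δ = d·√(n/2) = 1.07 × √(30/2) = 4.1441

δ ≈ 4.144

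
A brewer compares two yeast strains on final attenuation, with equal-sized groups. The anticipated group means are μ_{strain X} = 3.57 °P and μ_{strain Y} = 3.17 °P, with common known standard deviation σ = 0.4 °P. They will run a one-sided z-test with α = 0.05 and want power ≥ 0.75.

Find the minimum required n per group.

Standardized effect: d = |μ_{strain X} − μ_{strain Y}| / σ = |3.57 − 3.17| / 0.4 = 1.0000
Set Φ(δ − 1.645) = 0.75; then δ − 1.645 = Φ⁻¹(0.75) = 0.674, giving δ = 2.319.
δ = d·√(n/2) ⇒ n = 2(δ/d)² = 2 × (2.319 / 1.0000)² = 10.76.
Round up to the next whole unit.

n = 11 per group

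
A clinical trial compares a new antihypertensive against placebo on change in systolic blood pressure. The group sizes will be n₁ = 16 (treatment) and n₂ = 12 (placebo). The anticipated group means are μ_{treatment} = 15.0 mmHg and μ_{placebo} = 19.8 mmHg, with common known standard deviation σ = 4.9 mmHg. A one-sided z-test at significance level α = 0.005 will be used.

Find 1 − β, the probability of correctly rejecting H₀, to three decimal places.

Standardized effect: d = |μ_{treatment} − μ_{placebo}| / σ = |15.0 − 19.8| / 4.9 = 0.9796
Noncentrality parameter: δ = d / √(1/n₁ + 1/n₂) = 0.9796 / √(1/16 + 1/12) = 2.5652
Critical value for a one-sided test at α = 0.005: z_α = 2.576.
Power = P(Z > 2.576 − δ) = Φ(-0.011) = 0.4957.

Power ≈ 0.496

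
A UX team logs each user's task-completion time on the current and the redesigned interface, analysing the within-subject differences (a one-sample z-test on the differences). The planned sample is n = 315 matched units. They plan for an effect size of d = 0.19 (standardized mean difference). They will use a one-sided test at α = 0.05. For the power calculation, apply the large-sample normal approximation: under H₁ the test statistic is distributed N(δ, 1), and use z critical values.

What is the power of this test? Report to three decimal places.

Power ≈ 0.958

Noncentrality parameter: δ = d·√n = 0.19 × √315 = 3.3722
Critical value for a one-sided test at α = 0.05: z_α = 1.645.
Power = Φ(δ − 1.645) = Φ(1.727) = 0.9579.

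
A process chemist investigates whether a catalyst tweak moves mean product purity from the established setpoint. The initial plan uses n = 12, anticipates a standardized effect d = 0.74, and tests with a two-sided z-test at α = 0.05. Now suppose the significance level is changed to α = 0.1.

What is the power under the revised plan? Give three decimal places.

δ = d·√n = 0.74 × √12 = 2.5634 (unchanged). New critical value: z_{0.05} = 1.645.
Revised power = Φ(δ − 1.645) + Φ(−δ − 1.645) = Φ(0.919) + Φ(-4.208) = 0.8208 + 0.0000 = 0.8209.

Power ≈ 0.821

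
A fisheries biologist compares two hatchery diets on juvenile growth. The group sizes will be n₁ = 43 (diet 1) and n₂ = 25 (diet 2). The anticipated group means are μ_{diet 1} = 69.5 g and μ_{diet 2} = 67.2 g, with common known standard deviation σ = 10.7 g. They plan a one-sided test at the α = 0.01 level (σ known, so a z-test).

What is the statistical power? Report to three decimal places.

Power ≈ 0.071

Standardized effect: d = |μ_{diet 1} − μ_{diet 2}| / σ = |69.5 − 67.2| / 10.7 = 0.2150
Noncentrality parameter: δ = d / √(1/n₁ + 1/n₂) = 0.2150 / √(1/43 + 1/25) = 0.8547
One-sided α = 0.01 → critical value z_{0.01} = 2.326.
Power = Φ(δ − 2.326) = Φ(-1.472) = 0.0706.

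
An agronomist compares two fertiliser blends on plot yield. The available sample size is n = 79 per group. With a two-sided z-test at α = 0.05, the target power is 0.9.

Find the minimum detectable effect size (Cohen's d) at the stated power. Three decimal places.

Need Φ(δ − 1.960) = 0.9, so δ = 1.960 + 1.282 = 3.242.
(The second rejection-region term Φ(−δ − z_{α/2}) is negligible and dropped.)
δ = d·√(n/2) ⇒ d = δ/√(n/2) = 3.242/√(79/2) = 0.5158.

d ≈ 0.516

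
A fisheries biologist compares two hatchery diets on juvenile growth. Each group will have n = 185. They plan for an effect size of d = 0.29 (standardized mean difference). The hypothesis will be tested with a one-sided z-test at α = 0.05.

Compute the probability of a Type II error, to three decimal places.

β ≈ 0.126

Noncentrality parameter: λ = d·√(n/2) = 0.29 × √(185/2) = 2.7891
Critical value for a one-sided test at α = 0.05: z_α = 1.645.
Power = Φ(λ − 1.645) = Φ(1.144) = 0.8737.
Type II error: β = 1 − power = 1 − 0.8737 = 0.1263.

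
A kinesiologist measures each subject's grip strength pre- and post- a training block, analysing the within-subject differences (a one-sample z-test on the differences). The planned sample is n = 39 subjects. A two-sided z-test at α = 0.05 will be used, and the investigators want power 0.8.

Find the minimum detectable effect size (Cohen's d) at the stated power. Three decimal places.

Required noncentrality: δ = z_{0.025} + z_{0.20} = 1.960 + 0.842 = 2.802.
(The second rejection-region term Φ(−δ − z_{α/2}) is negligible and dropped.)
δ = d·√n ⇒ d = δ/√n = 2.802/√39 = 0.4486.

d ≈ 0.449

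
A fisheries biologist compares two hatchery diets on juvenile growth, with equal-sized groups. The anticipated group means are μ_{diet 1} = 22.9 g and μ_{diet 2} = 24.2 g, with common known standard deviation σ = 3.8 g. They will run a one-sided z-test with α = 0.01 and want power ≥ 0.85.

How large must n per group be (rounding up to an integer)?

n = 194 per group

Standardized effect: d = |μ_{diet 1} − μ_{diet 2}| / σ = |22.9 − 24.2| / 3.8 = 0.3421
Set Φ(δ − 2.326) = 0.85; then δ − 2.326 = Φ⁻¹(0.85) = 1.036, giving δ = 3.363.
δ = d·√(n/2) ⇒ n = 2(δ/d)² = 2 × (3.363 / 0.3421)² = 193.24.
Round up to the next whole unit.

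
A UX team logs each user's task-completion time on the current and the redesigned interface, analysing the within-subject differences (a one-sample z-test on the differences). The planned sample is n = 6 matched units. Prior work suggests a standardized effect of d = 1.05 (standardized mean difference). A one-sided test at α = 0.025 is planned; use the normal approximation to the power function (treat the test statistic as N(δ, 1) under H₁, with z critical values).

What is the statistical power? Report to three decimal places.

Noncentrality parameter: δ = d·√n = 1.05 × √6 = 2.5720
One-sided α = 0.025 → critical value z_{0.025} = 1.960.
Power = Φ(δ − 1.960) = Φ(0.612) = 0.7297.

Power ≈ 0.730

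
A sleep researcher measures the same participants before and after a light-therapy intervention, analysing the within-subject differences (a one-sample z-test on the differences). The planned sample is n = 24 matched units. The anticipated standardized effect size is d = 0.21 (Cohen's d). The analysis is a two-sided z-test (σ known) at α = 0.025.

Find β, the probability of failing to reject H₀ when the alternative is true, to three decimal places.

β ≈ 0.887

Noncentrality parameter: δ = d·√n = 0.21 × √24 = 1.0288
Critical value for a two-sided test at α = 0.025: z_{α/2} = 2.241.
Power = Φ(δ − 2.241) + Φ(−δ − 2.241) = Φ(-1.213) + Φ(-3.270) = 0.1126 + 0.0005 = 0.1132.
Type II error: β = 1 − power = 1 − 0.1132 = 0.8868.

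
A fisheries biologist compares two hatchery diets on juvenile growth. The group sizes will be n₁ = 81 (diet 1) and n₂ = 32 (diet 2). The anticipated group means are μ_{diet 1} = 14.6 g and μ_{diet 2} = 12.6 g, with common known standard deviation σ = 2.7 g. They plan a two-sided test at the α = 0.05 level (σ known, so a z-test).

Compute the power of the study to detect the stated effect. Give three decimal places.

Standardized effect: d = |μ_{diet 1} − μ_{diet 2}| / σ = |14.6 − 12.6| / 2.7 = 0.7407
Noncentrality parameter: δ = d / √(1/n₁ + 1/n₂) = 0.7407 / √(1/81 + 1/32) = 3.5477
Critical value for a two-sided test at α = 0.05: z_{α/2} = 1.960.
Power = Φ(δ − 1.960) + Φ(−δ − 1.960) = Φ(1.588) + Φ(-5.508) = 0.9438 + 0.0000 = 0.9438.

Power ≈ 0.944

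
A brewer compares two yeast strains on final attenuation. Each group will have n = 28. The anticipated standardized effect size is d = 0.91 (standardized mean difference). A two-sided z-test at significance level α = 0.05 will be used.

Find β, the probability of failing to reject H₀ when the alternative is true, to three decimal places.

Noncentrality parameter: λ = d·√(n/2) = 0.91 × √(28/2) = 3.4049
Two-sided α = 0.05 → critical value z_{0.025} = 1.960.
Power = Φ(λ − 1.960) + Φ(−λ − 1.960) = Φ(1.445) + Φ(-5.365) = 0.9258 + 0.0000 = 0.9258.
Type II error: β = 1 − power = 1 − 0.9258 = 0.0742.

β ≈ 0.074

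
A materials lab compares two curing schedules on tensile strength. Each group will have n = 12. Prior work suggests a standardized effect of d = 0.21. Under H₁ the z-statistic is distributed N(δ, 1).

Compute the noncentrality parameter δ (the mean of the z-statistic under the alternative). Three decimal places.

The noncentrality parameter scales effect size by the design's sample-size factor: δ = d·√(n/2) = 0.21 × √(12/2) = 0.5144

δ ≈ 0.514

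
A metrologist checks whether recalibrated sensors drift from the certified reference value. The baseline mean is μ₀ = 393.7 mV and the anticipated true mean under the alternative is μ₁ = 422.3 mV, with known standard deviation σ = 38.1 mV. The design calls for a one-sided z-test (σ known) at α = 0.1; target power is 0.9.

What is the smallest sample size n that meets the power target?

n = 12

Standardized effect: d = |μ₁ − μ₀| / σ = |422.3 − 393.7| / 38.1 = 0.7507
For power 0.9 need Φ(δ − z_{0.1}) = 0.9, so δ = z_{0.1} + z_{0.10} = 1.282 + 1.282 = 2.563.
δ = d·√n ⇒ n = (δ/d)² = (2.563 / 0.7507)² = 11.66.
Round up to the next whole unit.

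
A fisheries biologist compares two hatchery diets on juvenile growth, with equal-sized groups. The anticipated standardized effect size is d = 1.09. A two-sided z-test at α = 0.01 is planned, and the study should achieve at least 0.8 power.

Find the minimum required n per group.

n = 20 per group

For power 0.8 need Φ(δ − z_{0.005}) = 0.8, so δ = z_{0.005} + z_{0.20} = 2.576 + 0.842 = 3.417.
(The Φ(−δ − z_{α/2}) term is vanishingly small for δ > 0 and is dropped in the standard sample-size formula.)
δ = d·√(n/2) ⇒ n = 2(δ/d)² = 2 × (3.417 / 1.09)² = 19.66.
Rounding up, n = 20 per group.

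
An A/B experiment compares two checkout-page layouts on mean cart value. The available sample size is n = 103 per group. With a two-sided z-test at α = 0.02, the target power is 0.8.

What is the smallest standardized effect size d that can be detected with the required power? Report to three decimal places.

d ≈ 0.441

Need Φ(δ − 2.326) = 0.8, so δ = 2.326 + 0.842 = 3.168.
(Lower-tail contribution to power is negligible for δ > 0.)
δ = d·√(n/2) ⇒ d = δ/√(n/2) = 3.168/√(103/2) = 0.4414.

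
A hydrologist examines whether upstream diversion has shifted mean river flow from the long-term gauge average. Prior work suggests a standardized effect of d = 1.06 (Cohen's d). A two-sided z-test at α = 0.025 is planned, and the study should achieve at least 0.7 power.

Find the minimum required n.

For power 0.7 need Φ(δ − z_{0.0125}) = 0.7, so δ = z_{0.0125} + z_{0.30} = 2.241 + 0.524 = 2.766.
(The Φ(−δ − z_{α/2}) term is vanishingly small for δ > 0 and is dropped in the standard sample-size formula.)
δ = d·√n ⇒ n = (δ/d)² = (2.766 / 1.06)² = 6.81.
Rounding up, n = 7.

n = 7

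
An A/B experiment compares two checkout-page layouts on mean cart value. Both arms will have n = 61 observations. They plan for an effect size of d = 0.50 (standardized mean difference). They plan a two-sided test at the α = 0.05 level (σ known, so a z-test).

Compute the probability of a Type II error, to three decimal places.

Noncentrality parameter: δ = d·√(n/2) = 0.50 × √(61/2) = 2.7613
Critical value for a two-sided test at α = 0.05: z_{α/2} = 1.960.
Power = Φ(δ − 1.960) + Φ(−δ − 1.960) = Φ(0.801) + Φ(-4.721) = 0.7885 + 0.0000 = 0.7885.
Type II error: β = 1 − power = 1 − 0.7885 = 0.2115.

β ≈ 0.211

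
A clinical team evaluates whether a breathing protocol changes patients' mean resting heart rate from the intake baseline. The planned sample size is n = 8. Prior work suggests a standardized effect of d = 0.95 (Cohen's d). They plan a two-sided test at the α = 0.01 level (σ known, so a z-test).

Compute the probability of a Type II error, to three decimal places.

β ≈ 0.456

Noncentrality parameter: δ = d·√n = 0.95 × √8 = 2.6870
Critical value for a two-sided test at α = 0.01: z_{α/2} = 2.576.
Power = Φ(δ − 2.576) + Φ(−δ − 2.576) = Φ(0.111) + Φ(-5.263) = 0.5443 + 0.0000 = 0.5443.
Type II error: β = 1 − power = 1 − 0.5443 = 0.4557.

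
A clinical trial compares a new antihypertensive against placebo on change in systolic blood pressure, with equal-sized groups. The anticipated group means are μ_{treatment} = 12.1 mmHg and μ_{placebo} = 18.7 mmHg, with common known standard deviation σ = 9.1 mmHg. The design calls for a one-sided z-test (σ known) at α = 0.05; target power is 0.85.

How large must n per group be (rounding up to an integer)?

Standardized effect: d = |μ_{treatment} − μ_{placebo}| / σ = |12.1 − 18.7| / 9.1 = 0.7253
For power 0.85 need Φ(δ − z_{0.05}) = 0.85, so δ = z_{0.05} + z_{0.15} = 1.645 + 1.036 = 2.681.
δ = d·√(n/2) ⇒ n = 2(δ/d)² = 2 × (2.681 / 0.7253)² = 27.33.
Rounding up, n = 28 per group.

n = 28 per group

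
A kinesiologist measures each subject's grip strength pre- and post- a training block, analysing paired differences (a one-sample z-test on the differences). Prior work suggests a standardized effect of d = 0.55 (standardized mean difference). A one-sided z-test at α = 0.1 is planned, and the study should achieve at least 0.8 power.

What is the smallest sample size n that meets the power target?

n = 15

For power 0.8 need Φ(δ − z_{0.1}) = 0.8, so δ = z_{0.1} + z_{0.20} = 1.282 + 0.842 = 2.123.
δ = d·√n ⇒ n = (δ/d)² = (2.123 / 0.55)² = 14.90.
Rounding up, n = 15.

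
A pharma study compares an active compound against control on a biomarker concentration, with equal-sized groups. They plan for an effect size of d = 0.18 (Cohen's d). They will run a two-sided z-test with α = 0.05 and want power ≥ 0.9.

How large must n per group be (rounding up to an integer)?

n = 649 per group

For power 0.9 need Φ(δ − z_{0.025}) = 0.9, so δ = z_{0.025} + z_{0.10} = 1.960 + 1.282 = 3.242.
(Ignoring the negligible lower-tail rejection probability gives the usual closed-form inversion.)
δ = d·√(n/2) ⇒ n = 2(δ/d)² = 2 × (3.242 / 0.18)² = 648.61.
Round up to the next whole unit.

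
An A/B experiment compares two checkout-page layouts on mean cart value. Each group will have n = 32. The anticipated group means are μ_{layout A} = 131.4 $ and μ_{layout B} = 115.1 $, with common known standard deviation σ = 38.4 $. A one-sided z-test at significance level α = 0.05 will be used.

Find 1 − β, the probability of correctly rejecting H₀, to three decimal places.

Standardized effect: d = |μ_{layout A} − μ_{layout B}| / σ = |131.4 − 115.1| / 38.4 = 0.4245
Noncentrality parameter: δ = d·√(n/2) = 0.4245 × √(32/2) = 1.6979
Critical value for a one-sided test at α = 0.05: z_α = 1.645.
Power = P(Z > 1.645 − δ) = Φ(0.053) = 0.5212.

Power ≈ 0.521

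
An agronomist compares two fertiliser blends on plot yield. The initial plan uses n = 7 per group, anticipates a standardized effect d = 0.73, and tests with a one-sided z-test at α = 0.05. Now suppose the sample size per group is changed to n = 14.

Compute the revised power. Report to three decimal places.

Power ≈ 0.613

With n = 14 per group: δ = d·√(n/2) = 0.73 × √(14/2) = 1.9314. Critical value z_{0.05} = 1.645.
Revised power = Φ(δ − 1.645) = Φ(0.287) = 0.6128.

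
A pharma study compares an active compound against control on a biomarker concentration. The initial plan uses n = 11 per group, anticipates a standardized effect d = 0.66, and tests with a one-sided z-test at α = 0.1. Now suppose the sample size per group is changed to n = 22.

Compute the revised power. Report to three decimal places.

Power ≈ 0.818

With n = 22 per group: δ = d·√(n/2) = 0.66 × √(22/2) = 2.1890. Critical value z_{0.1} = 1.282.
Revised power = Φ(δ − 1.282) = Φ(0.907) = 0.8179.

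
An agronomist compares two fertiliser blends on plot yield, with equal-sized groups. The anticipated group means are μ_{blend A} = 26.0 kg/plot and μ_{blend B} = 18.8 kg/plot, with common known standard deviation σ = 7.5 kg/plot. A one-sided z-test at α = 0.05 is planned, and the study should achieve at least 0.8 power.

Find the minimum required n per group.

Standardized effect: d = |μ_{blend A} − μ_{blend B}| / σ = |26.0 − 18.8| / 7.5 = 0.9600
For power 0.8 need Φ(δ − z_{0.05}) = 0.8, so δ = z_{0.05} + z_{0.20} = 1.645 + 0.842 = 2.486.
δ = d·√(n/2) ⇒ n = 2(δ/d)² = 2 × (2.486 / 0.9600)² = 13.42.
Round up to the next whole unit.

n = 14 per group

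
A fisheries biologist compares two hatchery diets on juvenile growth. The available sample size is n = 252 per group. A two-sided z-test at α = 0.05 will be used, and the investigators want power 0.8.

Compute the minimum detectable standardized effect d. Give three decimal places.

d ≈ 0.250

Need Φ(δ − 1.960) = 0.8, so δ = 1.960 + 0.842 = 2.802.
(Lower-tail contribution to power is negligible for δ > 0.)
δ = d·√(n/2) ⇒ d = δ/√(n/2) = 2.802/√(252/2) = 0.2496.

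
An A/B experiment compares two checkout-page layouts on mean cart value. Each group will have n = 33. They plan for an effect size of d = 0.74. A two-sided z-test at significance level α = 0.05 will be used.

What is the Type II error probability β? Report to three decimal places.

β ≈ 0.148

Noncentrality parameter: δ = d·√(n/2) = 0.74 × √(33/2) = 3.0059
Two-sided α = 0.05 → critical value z_{0.025} = 1.960.
Power = Φ(δ − 1.960) + Φ(−δ − 1.960) = Φ(1.046) + Φ(-4.966) = 0.8522 + 0.0000 = 0.8522.
Type II error: β = 1 − power = 1 − 0.8522 = 0.1478.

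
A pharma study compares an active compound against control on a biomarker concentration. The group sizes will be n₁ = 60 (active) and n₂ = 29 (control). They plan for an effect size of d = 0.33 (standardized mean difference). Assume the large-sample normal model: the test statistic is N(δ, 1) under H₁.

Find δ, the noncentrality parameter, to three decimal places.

δ = d / √(1/n₁ + 1/n₂) = 0.33 / √(1/60 + 1/29) = 1.4591

δ ≈ 1.459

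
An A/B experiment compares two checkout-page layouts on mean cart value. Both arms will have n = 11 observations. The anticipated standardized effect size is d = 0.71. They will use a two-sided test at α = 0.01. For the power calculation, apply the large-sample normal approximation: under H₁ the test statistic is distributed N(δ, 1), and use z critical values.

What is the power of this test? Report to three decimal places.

Noncentrality parameter: δ = d·√(n/2) = 0.71 × √(11/2) = 1.6651
Two-sided α = 0.01 → critical value z_{0.005} = 2.576.
Power = Φ(δ − 2.576) + Φ(−δ − 2.576) = Φ(-0.911) + Φ(-4.241) = 0.1812 + 0.0000 = 0.1812.

Power ≈ 0.181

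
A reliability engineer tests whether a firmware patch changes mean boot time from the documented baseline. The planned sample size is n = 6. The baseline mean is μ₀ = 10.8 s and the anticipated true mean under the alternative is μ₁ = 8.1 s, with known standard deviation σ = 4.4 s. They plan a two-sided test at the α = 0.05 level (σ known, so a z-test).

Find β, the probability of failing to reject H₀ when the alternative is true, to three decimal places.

Standardized effect: d = |μ₁ − μ₀| / σ = |8.1 − 10.8| / 4.4 = 0.6136
Noncentrality parameter: δ = d·√n = 0.6136 × √6 = 1.5031
Critical value for a two-sided test at α = 0.05: z_{α/2} = 1.960.
Power = Φ(δ − 1.960) + Φ(−δ − 1.960) = Φ(-0.457) + Φ(-3.463) = 0.3239 + 0.0003 = 0.3241.
Type II error: β = 1 − power = 1 − 0.3241 = 0.6759.

β ≈ 0.676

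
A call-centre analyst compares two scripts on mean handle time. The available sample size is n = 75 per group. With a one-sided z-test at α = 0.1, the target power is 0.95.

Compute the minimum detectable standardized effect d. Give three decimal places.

Required noncentrality: δ = z_{0.1} + z_{0.05} = 1.282 + 1.645 = 2.926.
δ = d·√(n/2) ⇒ d = δ/√(n/2) = 2.926/√(75/2) = 0.4779.

d ≈ 0.478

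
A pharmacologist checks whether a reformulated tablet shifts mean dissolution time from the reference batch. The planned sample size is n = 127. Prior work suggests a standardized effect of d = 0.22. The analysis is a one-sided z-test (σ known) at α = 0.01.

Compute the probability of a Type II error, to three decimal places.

β ≈ 0.439

Noncentrality parameter: δ = d·√n = 0.22 × √127 = 2.4793
Critical value for a one-sided test at α = 0.01: z_α = 2.326.
Power = P(Z > 2.326 − δ) = Φ(0.153) = 0.5608.
Type II error: β = 1 − power = 1 − 0.5608 = 0.4392.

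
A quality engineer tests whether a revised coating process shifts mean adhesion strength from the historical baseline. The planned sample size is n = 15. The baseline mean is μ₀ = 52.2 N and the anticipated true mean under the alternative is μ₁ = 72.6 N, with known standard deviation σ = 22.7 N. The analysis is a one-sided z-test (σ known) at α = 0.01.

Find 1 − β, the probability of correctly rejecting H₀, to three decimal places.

Power ≈ 0.876

Standardized effect: d = |μ₁ − μ₀| / σ = |72.6 − 52.2| / 22.7 = 0.8987
Noncentrality parameter: δ = d·√n = 0.8987 × √15 = 3.4806
One-sided α = 0.01 → critical value z_{0.01} = 2.326.
Power = Φ(δ − 2.326) = Φ(1.154) = 0.8758.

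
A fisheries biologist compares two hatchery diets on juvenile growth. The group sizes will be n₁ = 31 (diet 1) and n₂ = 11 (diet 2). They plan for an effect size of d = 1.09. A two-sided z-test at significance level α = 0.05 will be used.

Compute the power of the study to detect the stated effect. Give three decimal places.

Noncentrality parameter: δ = d / √(1/n₁ + 1/n₂) = 1.09 / √(1/31 + 1/11) = 3.1058
Two-sided α = 0.05 → critical value z_{0.025} = 1.960.
Power = Φ(δ − 1.960) + Φ(−δ − 1.960) = Φ(1.146) + Φ(-5.066) = 0.8741 + 0.0000 = 0.8741.

Power ≈ 0.874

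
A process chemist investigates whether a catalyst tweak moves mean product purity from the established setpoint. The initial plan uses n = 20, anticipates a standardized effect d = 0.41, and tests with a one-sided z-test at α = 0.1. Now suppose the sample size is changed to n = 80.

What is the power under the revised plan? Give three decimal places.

Power ≈ 0.991

With n = 80: δ = d·√n = 0.41 × √80 = 3.6672. Critical value z_{0.1} = 1.282.
Revised power = P(Z > 1.282 − δ) = Φ(2.386) = 0.9915.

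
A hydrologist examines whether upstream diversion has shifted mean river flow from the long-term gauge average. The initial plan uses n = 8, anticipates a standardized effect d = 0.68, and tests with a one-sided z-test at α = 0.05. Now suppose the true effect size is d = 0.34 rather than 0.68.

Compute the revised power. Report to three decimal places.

Power ≈ 0.247

With d = 0.34: δ = d·√n = 0.34 × √8 = 0.9617. Critical value z_{0.05} = 1.645.
Revised power = Φ(δ − 1.645) = Φ(-0.683) = 0.2472.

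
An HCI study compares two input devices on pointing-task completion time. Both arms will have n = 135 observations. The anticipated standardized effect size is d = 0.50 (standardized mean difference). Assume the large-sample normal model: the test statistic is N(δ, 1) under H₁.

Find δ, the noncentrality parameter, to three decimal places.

δ ≈ 4.108

The noncentrality parameter scales effect size by the design's sample-size factor: δ = d·√(n/2) = 0.50 × √(135/2) = 4.1079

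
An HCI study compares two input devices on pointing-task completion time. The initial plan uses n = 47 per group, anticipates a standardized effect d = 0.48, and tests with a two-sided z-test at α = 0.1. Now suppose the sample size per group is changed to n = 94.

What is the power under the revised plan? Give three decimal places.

With n = 94 per group: δ = d·√(n/2) = 0.48 × √(94/2) = 3.2907. Critical value z_{0.05} = 1.645.
Revised power = Φ(δ − 1.645) + Φ(−δ − 1.645) = Φ(1.646) + Φ(-4.936) = 0.9501 + 0.0000 = 0.9501.

Power ≈ 0.950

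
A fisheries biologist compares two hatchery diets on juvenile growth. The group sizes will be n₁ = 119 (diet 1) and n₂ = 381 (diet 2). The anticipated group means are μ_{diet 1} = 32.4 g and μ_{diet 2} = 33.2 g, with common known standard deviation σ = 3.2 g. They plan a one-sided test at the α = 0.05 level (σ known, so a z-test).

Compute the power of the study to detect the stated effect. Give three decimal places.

Power ≈ 0.769

Standardized effect: d = |μ_{diet 1} − μ_{diet 2}| / σ = |32.4 − 33.2| / 3.2 = 0.2500
Noncentrality parameter: δ = d / √(1/n₁ + 1/n₂) = 0.2500 / √(1/119 + 1/381) = 2.3806
One-sided α = 0.05 → critical value z_{0.05} = 1.645.
Power = Φ(δ − 1.645) = Φ(0.736) = 0.7691.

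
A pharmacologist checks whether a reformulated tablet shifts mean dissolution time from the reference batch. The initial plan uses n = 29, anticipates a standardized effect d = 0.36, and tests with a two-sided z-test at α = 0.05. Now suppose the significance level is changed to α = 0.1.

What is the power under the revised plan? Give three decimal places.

Power ≈ 0.616

δ = d·√n = 0.36 × √29 = 1.9387 (unchanged). New critical value: z_{0.05} = 1.645.
Revised power = Φ(δ − 1.645) + Φ(−δ − 1.645) = Φ(0.294) + Φ(-3.584) = 0.6155 + 0.0002 = 0.6157.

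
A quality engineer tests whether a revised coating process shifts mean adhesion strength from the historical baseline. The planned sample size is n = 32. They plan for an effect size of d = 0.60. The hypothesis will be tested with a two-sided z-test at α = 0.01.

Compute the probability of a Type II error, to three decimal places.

Noncentrality parameter: λ = d·√n = 0.60 × √32 = 3.3941
Two-sided α = 0.01 → critical value z_{0.005} = 2.576.
Power = Φ(λ − 2.576) + Φ(−λ − 2.576) = Φ(0.818) + Φ(-5.970) = 0.7934 + 0.0000 = 0.7934.
Type II error: β = 1 − power = 1 − 0.7934 = 0.2066.

β ≈ 0.207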